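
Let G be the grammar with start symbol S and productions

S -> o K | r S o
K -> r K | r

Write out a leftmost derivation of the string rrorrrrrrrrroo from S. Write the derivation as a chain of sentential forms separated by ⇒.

S ⇒ rSo ⇒ rrSoo ⇒ rroKoo ⇒ rrorKoo ⇒ rrorrKoo ⇒ rrorrrKoo ⇒ rrorrrrKoo ⇒ rrorrrrrKoo ⇒ rrorrrrrrKoo ⇒ rrorrrrrrrKoo ⇒ rrorrrrrrrrKoo ⇒ rrorrrrrrrrroo

S ⇒ rSo   [S -> r S o]
rSo ⇒ rrSoo   [S -> r S o]
rrSoo ⇒ rroKoo   [S -> o K]
rroKoo ⇒ rrorKoo   [K -> r K]
rrorKoo ⇒ rrorrKoo   [K -> r K]
rrorrKoo ⇒ rrorrrKoo   [K -> r K]
rrorrrKoo ⇒ rrorrrrKoo   [K -> r K]
rrorrrrKoo ⇒ rrorrrrrKoo   [K -> r K]
rrorrrrrKoo ⇒ rrorrrrrrKoo   [K -> r K]
rrorrrrrrKoo ⇒ rrorrrrrrrKoo   [K -> r K]
rrorrrrrrrKoo ⇒ rrorrrrrrrrKoo   [K -> r K]
rrorrrrrrrrKoo ⇒ rrorrrrrrrrroo   [K -> r]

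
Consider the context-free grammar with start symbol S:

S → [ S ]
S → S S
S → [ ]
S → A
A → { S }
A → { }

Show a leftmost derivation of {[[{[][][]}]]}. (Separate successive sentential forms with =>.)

S => A => {S} => {[S]} => {[[S]]} => {[[A]]} => {[[{S}]]} => {[[{SS}]]} => {[[{SSS}]]} => {[[{[]SS}]]} => {[[{[][]S}]]} => {[[{[][][]}]]}

S => A   [S → A]
A => {S}   [A → { S }]
{S} => {[S]}   [S → [ S ]]
{[S]} => {[[S]]}   [S → [ S ]]
{[[S]]} => {[[A]]}   [S → A]
{[[A]]} => {[[{S}]]}   [A → { S }]
{[[{S}]]} => {[[{SS}]]}   [S → S S]
{[[{SS}]]} => {[[{SSS}]]}   [S → S S]
{[[{SSS}]]} => {[[{[]SS}]]}   [S → [ ]]
{[[{[]SS}]]} => {[[{[][]S}]]}   [S → [ ]]
{[[{[][]S}]]} => {[[{[][][]}]]}   [S → [ ]]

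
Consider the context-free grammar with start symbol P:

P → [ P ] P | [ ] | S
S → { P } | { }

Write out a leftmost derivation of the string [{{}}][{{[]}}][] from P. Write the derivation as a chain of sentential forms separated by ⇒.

P ⇒ [P]P ⇒ [S]P ⇒ [{P}]P ⇒ [{S}]P ⇒ [{{}}]P ⇒ [{{}}][P]P ⇒ [{{}}][S]P ⇒ [{{}}][{P}]P ⇒ [{{}}][{S}]P ⇒ [{{}}][{{P}}]P ⇒ [{{}}][{{[]}}]P ⇒ [{{}}][{{[]}}][]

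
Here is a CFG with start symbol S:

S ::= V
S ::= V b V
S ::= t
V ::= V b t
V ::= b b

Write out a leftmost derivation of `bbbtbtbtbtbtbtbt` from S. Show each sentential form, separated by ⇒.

S ⇒ V ⇒ Vbt ⇒ Vbtbt ⇒ Vbtbtbt ⇒ Vbtbtbtbt ⇒ Vbtbtbtbtbt ⇒ Vbtbtbtbtbtbt ⇒ Vbtbtbtbtbtbtbt ⇒ bbbtbtbtbtbtbtbt

S ⇒ V   [S ::= V]
V ⇒ Vbt   [V ::= V b t]
Vbt ⇒ Vbtbt   [V ::= V b t]
Vbtbt ⇒ Vbtbtbt   [V ::= V b t]
Vbtbtbt ⇒ Vbtbtbtbt   [V ::= V b t]
Vbtbtbtbt ⇒ Vbtbtbtbtbt   [V ::= V b t]
Vbtbtbtbtbt ⇒ Vbtbtbtbtbtbt   [V ::= V b t]
Vbtbtbtbtbtbt ⇒ Vbtbtbtbtbtbtbt   [V ::= V b t]
Vbtbtbtbtbtbtbt ⇒ bbbtbtbtbtbtbtbt   [V ::= b b]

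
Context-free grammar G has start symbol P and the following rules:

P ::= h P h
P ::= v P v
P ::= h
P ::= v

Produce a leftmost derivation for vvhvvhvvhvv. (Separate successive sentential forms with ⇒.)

P ⇒ vPv ⇒ vvPvv ⇒ vvhPhvv ⇒ vvhvPvhvv ⇒ vvhvvPvvhvv ⇒ vvhvvhvvhvv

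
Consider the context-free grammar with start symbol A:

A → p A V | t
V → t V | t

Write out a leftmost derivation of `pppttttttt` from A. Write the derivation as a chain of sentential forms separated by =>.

A => pAV   [A → p A V]
pAV => ppAVV   [A → p A V]
ppAVV => pppAVVV   [A → p A V]
pppAVVV => ppptVVV   [A → t]
ppptVVV => pppttVVV   [V → t V]
pppttVVV => ppptttVVV   [V → t V]
ppptttVVV => pppttttVVV   [V → t V]
pppttttVVV => ppptttttVV   [V → t]
ppptttttVV => pppttttttV   [V → t]
pppttttttV => pppttttttt   [V → t]

A => pAV => ppAVV => pppAVVV => ppptVVV => pppttVVV => ppptttVVV => pppttttVVV => ppptttttVV => pppttttttV => pppttttttt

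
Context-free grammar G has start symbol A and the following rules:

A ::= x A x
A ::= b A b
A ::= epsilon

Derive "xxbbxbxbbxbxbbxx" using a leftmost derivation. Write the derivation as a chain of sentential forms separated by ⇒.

A ⇒ xAx ⇒ xxAxx ⇒ xxbAbxx ⇒ xxbbAbbxx ⇒ xxbbxAxbbxx ⇒ xxbbxbAbxbbxx ⇒ xxbbxbxAxbxbbxx ⇒ xxbbxbxbAbxbxbbxx ⇒ xxbbxbxbbxbxbbxx

A ⇒ xAx   [A ::= x A x]
xAx ⇒ xxAxx   [A ::= x A x]
xxAxx ⇒ xxbAbxx   [A ::= b A b]
xxbAbxx ⇒ xxbbAbbxx   [A ::= b A b]
xxbbAbbxx ⇒ xxbbxAxbbxx   [A ::= x A x]
xxbbxAxbbxx ⇒ xxbbxbAbxbbxx   [A ::= b A b]
xxbbxbAbxbbxx ⇒ xxbbxbxAxbxbbxx   [A ::= x A x]
xxbbxbxAxbxbbxx ⇒ xxbbxbxbAbxbxbbxx   [A ::= b A b]
xxbbxbxbAbxbxbbxx ⇒ xxbbxbxbbxbxbbxx   [A ::= epsilon]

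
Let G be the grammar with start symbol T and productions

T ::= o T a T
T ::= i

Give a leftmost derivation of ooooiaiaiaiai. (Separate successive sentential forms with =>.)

T => oTaT   [T ::= o T a T]
oTaT => ooTaTaT   [T ::= o T a T]
ooTaTaT => oooTaTaTaT   [T ::= o T a T]
oooTaTaTaT => ooooTaTaTaTaT   [T ::= o T a T]
ooooTaTaTaTaT => ooooiaTaTaTaT   [T ::= i]
ooooiaTaTaTaT => ooooiaiaTaTaT   [T ::= i]
ooooiaiaTaTaT => ooooiaiaiaTaT   [T ::= i]
ooooiaiaiaTaT => ooooiaiaiaiaT   [T ::= i]
ooooiaiaiaiaT => ooooiaiaiaiai   [T ::= i]

T=>oTaT=>ooTaTaT=>oooTaTaTaT=>ooooTaTaTaTaT=>ooooiaTaTaTaT=>ooooiaiaTaTaT=>ooooiaiaiaTaT=>ooooiaiaiaiaT=>ooooiaiaiaiai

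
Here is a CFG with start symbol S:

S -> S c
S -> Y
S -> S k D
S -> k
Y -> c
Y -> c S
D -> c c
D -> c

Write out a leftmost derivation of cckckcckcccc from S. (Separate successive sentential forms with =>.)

S => Sc   [S -> S c]
Sc => Scc   [S -> S c]
Scc => SkDcc   [S -> S k D]
SkDcc => YkDcc   [S -> Y]
YkDcc => cSkDcc   [Y -> c S]
cSkDcc => cSkDkDcc   [S -> S k D]
cSkDkDcc => cSkDkDkDcc   [S -> S k D]
cSkDkDkDcc => cYkDkDkDcc   [S -> Y]
cYkDkDkDcc => cckDkDkDcc   [Y -> c]
cckDkDkDcc => cckckDkDcc   [D -> c]
cckckDkDcc => cckckcckDcc   [D -> c c]
cckckcckDcc => cckckcckcccc   [D -> c c]

S=>Sc=>Scc=>SkDcc=>YkDcc=>cSkDcc=>cSkDkDcc=>cSkDkDkDcc=>cYkDkDkDcc=>cckDkDkDcc=>cckckDkDcc=>cckckcckDcc=>cckckcckcccc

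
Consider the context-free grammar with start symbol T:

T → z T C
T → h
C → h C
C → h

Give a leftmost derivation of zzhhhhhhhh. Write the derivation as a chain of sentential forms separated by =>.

T=>zTC=>zzTCC=>zzhCC=>zzhhCC=>zzhhhCC=>zzhhhhCC=>zzhhhhhCC=>zzhhhhhhC=>zzhhhhhhhC=>zzhhhhhhhh

T => zTC   [T → z T C]
zTC => zzTCC   [T → z T C]
zzTCC => zzhCC   [T → h]
zzhCC => zzhhCC   [C → h C]
zzhhCC => zzhhhCC   [C → h C]
zzhhhCC => zzhhhhCC   [C → h C]
zzhhhhCC => zzhhhhhCC   [C → h C]
zzhhhhhCC => zzhhhhhhC   [C → h]
zzhhhhhhC => zzhhhhhhhC   [C → h C]
zzhhhhhhhC => zzhhhhhhhh   [C → h]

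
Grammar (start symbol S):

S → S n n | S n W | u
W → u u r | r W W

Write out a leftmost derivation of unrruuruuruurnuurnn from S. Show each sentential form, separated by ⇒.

S ⇒ Snn ⇒ SnWnn ⇒ SnWnWnn ⇒ unWnWnn ⇒ unrWWnWnn ⇒ unrrWWWnWnn ⇒ unrruurWWnWnn ⇒ unrruuruurWnWnn ⇒ unrruuruuruurnWnn ⇒ unrruuruuruurnuurnn

S ⇒ Snn   [S → S n n]
Snn ⇒ SnWnn   [S → S n W]
SnWnn ⇒ SnWnWnn   [S → S n W]
SnWnWnn ⇒ unWnWnn   [S → u]
unWnWnn ⇒ unrWWnWnn   [W → r W W]
unrWWnWnn ⇒ unrrWWWnWnn   [W → r W W]
unrrWWWnWnn ⇒ unrruurWWnWnn   [W → u u r]
unrruurWWnWnn ⇒ unrruuruurWnWnn   [W → u u r]
unrruuruurWnWnn ⇒ unrruuruuruurnWnn   [W → u u r]
unrruuruuruurnWnn ⇒ unrruuruuruurnuurnn   [W → u u r]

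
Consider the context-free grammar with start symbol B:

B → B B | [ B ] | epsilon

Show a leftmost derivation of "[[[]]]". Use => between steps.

B => BB   [B → B B]
BB => BBB   [B → B B]
BBB => BBBB   [B → B B]
BBBB => [B]BBB   [B → [ B ]]
[B]BBB => [[B]]BBB   [B → [ B ]]
[[B]]BBB => [[[B]]]BBB   [B → [ B ]]
[[[B]]]BBB => [[[]]]BBB   [B → epsilon]
[[[]]]BBB => [[[]]]BB   [B → epsilon]
[[[]]]BB => [[[]]]B   [B → epsilon]
[[[]]]B => [[[]]]   [B → epsilon]

B => BB => BBB => BBBB => [B]BBB => [[B]]BBB => [[[B]]]BBB => [[[]]]BBB => [[[]]]BB => [[[]]]B => [[[]]]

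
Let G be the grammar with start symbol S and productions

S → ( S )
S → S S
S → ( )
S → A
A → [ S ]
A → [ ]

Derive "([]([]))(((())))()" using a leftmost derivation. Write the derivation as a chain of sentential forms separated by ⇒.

S⇒SS⇒(S)S⇒(SS)S⇒(AS)S⇒([]S)S⇒([](S))S⇒([](A))S⇒([]([]))S⇒([]([]))SS⇒([]([]))(S)S⇒([]([]))((S))S⇒([]([]))(((S)))S⇒([]([]))(((())))S⇒([]([]))(((())))()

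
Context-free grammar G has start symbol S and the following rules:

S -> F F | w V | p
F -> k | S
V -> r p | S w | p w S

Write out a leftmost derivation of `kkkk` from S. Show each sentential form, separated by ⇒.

S ⇒ FF   [S -> F F]
FF ⇒ SF   [F -> S]
SF ⇒ FFF   [S -> F F]
FFF ⇒ kFF   [F -> k]
kFF ⇒ kkF   [F -> k]
kkF ⇒ kkS   [F -> S]
kkS ⇒ kkFF   [S -> F F]
kkFF ⇒ kkkF   [F -> k]
kkkF ⇒ kkkk   [F -> k]

S⇒FF⇒SF⇒FFF⇒kFF⇒kkF⇒kkS⇒kkFF⇒kkkF⇒kkkk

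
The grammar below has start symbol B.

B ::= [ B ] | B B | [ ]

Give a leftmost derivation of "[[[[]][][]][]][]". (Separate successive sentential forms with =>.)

B => BB   [B ::= B B]
BB => [B]B   [B ::= [ B ]]
[B]B => [BB]B   [B ::= B B]
[BB]B => [[B]B]B   [B ::= [ B ]]
[[B]B]B => [[BB]B]B   [B ::= B B]
[[BB]B]B => [[BBB]B]B   [B ::= B B]
[[BBB]B]B => [[[B]BB]B]B   [B ::= [ B ]]
[[[B]BB]B]B => [[[[]]BB]B]B   [B ::= [ ]]
[[[[]]BB]B]B => [[[[]][]B]B]B   [B ::= [ ]]
[[[[]][]B]B]B => [[[[]][][]]B]B   [B ::= [ ]]
[[[[]][][]]B]B => [[[[]][][]][]]B   [B ::= [ ]]
[[[[]][][]][]]B => [[[[]][][]][]][]   [B ::= [ ]]

B=>BB=>[B]B=>[BB]B=>[[B]B]B=>[[BB]B]B=>[[BBB]B]B=>[[[B]BB]B]B=>[[[[]]BB]B]B=>[[[[]][]B]B]B=>[[[[]][][]]B]B=>[[[[]][][]][]]B=>[[[[]][][]][]][]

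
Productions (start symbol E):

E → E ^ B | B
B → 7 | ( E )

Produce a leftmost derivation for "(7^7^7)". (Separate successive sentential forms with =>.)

E=>B=>(E)=>(E^B)=>(E^B^B)=>(B^B^B)=>(7^B^B)=>(7^7^B)=>(7^7^7)

E => B   [E → B]
B => (E)   [B → ( E )]
(E) => (E^B)   [E → E ^ B]
(E^B) => (E^B^B)   [E → E ^ B]
(E^B^B) => (B^B^B)   [E → B]
(B^B^B) => (7^B^B)   [B → 7]
(7^B^B) => (7^7^B)   [B → 7]
(7^7^B) => (7^7^7)   [B → 7]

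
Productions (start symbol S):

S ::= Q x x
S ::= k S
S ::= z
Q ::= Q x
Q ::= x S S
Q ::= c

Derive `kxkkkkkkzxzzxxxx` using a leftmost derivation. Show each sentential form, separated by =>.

S => kS => kQxx => kxSSxx => kxkSSxx => kxkkSSxx => kxkkkSSxx => kxkkkkSSxx => kxkkkkkSSxx => kxkkkkkkSSxx => kxkkkkkkzSxx => kxkkkkkkzQxxxx => kxkkkkkkzxSSxxxx => kxkkkkkkzxzSxxxx => kxkkkkkkzxzzxxxx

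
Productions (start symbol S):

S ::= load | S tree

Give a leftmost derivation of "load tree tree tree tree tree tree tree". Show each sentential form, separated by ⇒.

S ⇒ S tree   [S ::= S tree]
S tree ⇒ S tree tree   [S ::= S tree]
S tree tree ⇒ S tree tree tree   [S ::= S tree]
S tree tree tree ⇒ S tree tree tree tree   [S ::= S tree]
S tree tree tree tree ⇒ S tree tree tree tree tree   [S ::= S tree]
S tree tree tree tree tree ⇒ S tree tree tree tree tree tree   [S ::= S tree]
S tree tree tree tree tree tree ⇒ S tree tree tree tree tree tree tree   [S ::= S tree]
S tree tree tree tree tree tree tree ⇒ load tree tree tree tree tree tree tree   [S ::= load]

S ⇒ S tree ⇒ S tree tree ⇒ S tree tree tree ⇒ S tree tree tree tree ⇒ S tree tree tree tree tree ⇒ S tree tree tree tree tree tree ⇒ S tree tree tree tree tree tree tree ⇒ load tree tree tree tree tree tree tree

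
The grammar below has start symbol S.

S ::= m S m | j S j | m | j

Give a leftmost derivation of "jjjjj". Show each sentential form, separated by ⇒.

S ⇒ jSj   [S ::= j S j]
jSj ⇒ jjSjj   [S ::= j S j]
jjSjj ⇒ jjjjj   [S ::= j]

S ⇒ jSj ⇒ jjSjj ⇒ jjjjj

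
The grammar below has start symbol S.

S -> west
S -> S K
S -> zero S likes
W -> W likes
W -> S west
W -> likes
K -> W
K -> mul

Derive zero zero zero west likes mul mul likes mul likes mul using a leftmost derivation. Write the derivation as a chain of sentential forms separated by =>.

S => S K => zero S likes K => zero S K likes K => zero zero S likes K likes K => zero zero S K likes K likes K => zero zero S K K likes K likes K => zero zero zero S likes K K likes K likes K => zero zero zero west likes K K likes K likes K => zero zero zero west likes mul K likes K likes K => zero zero zero west likes mul mul likes K likes K => zero zero zero west likes mul mul likes mul likes K => zero zero zero west likes mul mul likes mul likes mul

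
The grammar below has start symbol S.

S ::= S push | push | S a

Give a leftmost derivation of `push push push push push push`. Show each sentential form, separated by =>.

S => S push   [S ::= S push]
S push => S push push   [S ::= S push]
S push push => S push push push   [S ::= S push]
S push push push => S push push push push   [S ::= S push]
S push push push push => S push push push push push   [S ::= S push]
S push push push push push => push push push push push push   [S ::= push]

S => S push => S push push => S push push push => S push push push push => S push push push push push => push push push push push push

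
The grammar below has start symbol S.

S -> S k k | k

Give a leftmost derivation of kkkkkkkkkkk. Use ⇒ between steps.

S ⇒ Skk   [S -> S k k]
Skk ⇒ Skkkk   [S -> S k k]
Skkkk ⇒ Skkkkkk   [S -> S k k]
Skkkkkk ⇒ Skkkkkkkk   [S -> S k k]
Skkkkkkkk ⇒ Skkkkkkkkkk   [S -> S k k]
Skkkkkkkkkk ⇒ kkkkkkkkkkk   [S -> k]

S ⇒ Skk ⇒ Skkkk ⇒ Skkkkkk ⇒ Skkkkkkkk ⇒ Skkkkkkkkkk ⇒ kkkkkkkkkkk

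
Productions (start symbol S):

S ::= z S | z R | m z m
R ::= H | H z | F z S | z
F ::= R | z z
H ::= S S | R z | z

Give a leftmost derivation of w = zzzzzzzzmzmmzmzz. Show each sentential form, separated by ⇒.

S ⇒ zR ⇒ zHz ⇒ zRzz ⇒ zHzz ⇒ zSSzz ⇒ zzRSzz ⇒ zzFzSSzz ⇒ zzRzSSzz ⇒ zzzzSSzz ⇒ zzzzzRSzz ⇒ zzzzzFzSSzz ⇒ zzzzzzzzSSzz ⇒ zzzzzzzzmzmSzz ⇒ zzzzzzzzmzmmzmzz

S ⇒ zR   [S ::= z R]
zR ⇒ zHz   [R ::= H z]
zHz ⇒ zRzz   [H ::= R z]
zRzz ⇒ zHzz   [R ::= H]
zHzz ⇒ zSSzz   [H ::= S S]
zSSzz ⇒ zzRSzz   [S ::= z R]
zzRSzz ⇒ zzFzSSzz   [R ::= F z S]
zzFzSSzz ⇒ zzRzSSzz   [F ::= R]
zzRzSSzz ⇒ zzzzSSzz   [R ::= z]
zzzzSSzz ⇒ zzzzzRSzz   [S ::= z R]
zzzzzRSzz ⇒ zzzzzFzSSzz   [R ::= F z S]
zzzzzFzSSzz ⇒ zzzzzzzzSSzz   [F ::= z z]
zzzzzzzzSSzz ⇒ zzzzzzzzmzmSzz   [S ::= m z m]
zzzzzzzzmzmSzz ⇒ zzzzzzzzmzmmzmzz   [S ::= m z m]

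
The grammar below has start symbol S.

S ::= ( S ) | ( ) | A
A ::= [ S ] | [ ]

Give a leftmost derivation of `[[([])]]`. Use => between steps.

S => A => [S] => [A] => [[S]] => [[(S)]] => [[(A)]] => [[([])]]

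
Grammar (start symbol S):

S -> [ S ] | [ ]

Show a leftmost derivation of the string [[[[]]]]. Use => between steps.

S => [S] => [[S]] => [[[S]]] => [[[[]]]]

S => [S]   [S -> [ S ]]
[S] => [[S]]   [S -> [ S ]]
[[S]] => [[[S]]]   [S -> [ S ]]
[[[S]]] => [[[[]]]]   [S -> [ ]]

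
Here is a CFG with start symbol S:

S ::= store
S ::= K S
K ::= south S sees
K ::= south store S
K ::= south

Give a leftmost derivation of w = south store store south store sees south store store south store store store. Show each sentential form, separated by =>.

S => K S => south store S S => south store store S => south store store K S => south store store south S sees S => south store store south store sees S => south store store south store sees K S => south store store south store sees south store S S => south store store south store sees south store store S => south store store south store sees south store store K S => south store store south store sees south store store south store S S => south store store south store sees south store store south store store S => south store store south store sees south store store south store store store

S => K S   [S ::= K S]
K S => south store S S   [K ::= south store S]
south store S S => south store store S   [S ::= store]
south store store S => south store store K S   [S ::= K S]
south store store K S => south store store south S sees S   [K ::= south S sees]
south store store south S sees S => south store store south store sees S   [S ::= store]
south store store south store sees S => south store store south store sees K S   [S ::= K S]
south store store south store sees K S => south store store south store sees south store S S   [K ::= south store S]
south store store south store sees south store S S => south store store south store sees south store store S   [S ::= store]
south store store south store sees south store store S => south store store south store sees south store store K S   [S ::= K S]
south store store south store sees south store store K S => south store store south store sees south store store south store S S   [K ::= south store S]
south store store south store sees south store store south store S S => south store store south store sees south store store south store store S   [S ::= store]
south store store south store sees south store store south store store S => south store store south store sees south store store south store store store   [S ::= store]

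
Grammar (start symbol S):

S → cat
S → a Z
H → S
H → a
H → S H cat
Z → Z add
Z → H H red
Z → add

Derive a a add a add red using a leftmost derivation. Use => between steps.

S => a Z => a H H red => a S H red => a a Z H red => a a add H red => a a add S red => a a add a Z red => a a add a add red

S => a Z   [S → a Z]
a Z => a H H red   [Z → H H red]
a H H red => a S H red   [H → S]
a S H red => a a Z H red   [S → a Z]
a a Z H red => a a add H red   [Z → add]
a a add H red => a a add S red   [H → S]
a a add S red => a a add a Z red   [S → a Z]
a a add a Z red => a a add a add red   [Z → add]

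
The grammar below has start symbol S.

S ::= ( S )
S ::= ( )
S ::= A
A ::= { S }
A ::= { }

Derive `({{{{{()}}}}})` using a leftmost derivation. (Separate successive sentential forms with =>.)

S=>(S)=>(A)=>({S})=>({A})=>({{S}})=>({{A}})=>({{{S}}})=>({{{A}}})=>({{{{S}}}})=>({{{{A}}}})=>({{{{{S}}}}})=>({{{{{()}}}}})

S => (S)   [S ::= ( S )]
(S) => (A)   [S ::= A]
(A) => ({S})   [A ::= { S }]
({S}) => ({A})   [S ::= A]
({A}) => ({{S}})   [A ::= { S }]
({{S}}) => ({{A}})   [S ::= A]
({{A}}) => ({{{S}}})   [A ::= { S }]
({{{S}}}) => ({{{A}}})   [S ::= A]
({{{A}}}) => ({{{{S}}}})   [A ::= { S }]
({{{{S}}}}) => ({{{{A}}}})   [S ::= A]
({{{{A}}}}) => ({{{{{S}}}}})   [A ::= { S }]
({{{{{S}}}}}) => ({{{{{()}}}}})   [S ::= ( )]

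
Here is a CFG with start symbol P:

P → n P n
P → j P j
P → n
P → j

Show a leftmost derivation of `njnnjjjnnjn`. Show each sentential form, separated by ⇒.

P⇒nPn⇒njPjn⇒njnPnjn⇒njnnPnnjn⇒njnnjPjnnjn⇒njnnjjjnnjn

P ⇒ nPn   [P → n P n]
nPn ⇒ njPjn   [P → j P j]
njPjn ⇒ njnPnjn   [P → n P n]
njnPnjn ⇒ njnnPnnjn   [P → n P n]
njnnPnnjn ⇒ njnnjPjnnjn   [P → j P j]
njnnjPjnnjn ⇒ njnnjjjnnjn   [P → j]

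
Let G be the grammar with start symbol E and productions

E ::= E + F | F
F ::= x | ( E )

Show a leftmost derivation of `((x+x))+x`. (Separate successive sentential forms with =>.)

E => E+F => F+F => (E)+F => (F)+F => ((E))+F => ((E+F))+F => ((F+F))+F => ((x+F))+F => ((x+x))+F => ((x+x))+x

E => E+F   [E ::= E + F]
E+F => F+F   [E ::= F]
F+F => (E)+F   [F ::= ( E )]
(E)+F => (F)+F   [E ::= F]
(F)+F => ((E))+F   [F ::= ( E )]
((E))+F => ((E+F))+F   [E ::= E + F]
((E+F))+F => ((F+F))+F   [E ::= F]
((F+F))+F => ((x+F))+F   [F ::= x]
((x+F))+F => ((x+x))+F   [F ::= x]
((x+x))+F => ((x+x))+x   [F ::= x]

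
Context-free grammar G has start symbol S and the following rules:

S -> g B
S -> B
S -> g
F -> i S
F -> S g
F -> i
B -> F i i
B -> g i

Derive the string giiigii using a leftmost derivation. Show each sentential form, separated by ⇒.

S ⇒ B ⇒ Fii ⇒ Sgii ⇒ gBgii ⇒ gFiigii ⇒ giiigii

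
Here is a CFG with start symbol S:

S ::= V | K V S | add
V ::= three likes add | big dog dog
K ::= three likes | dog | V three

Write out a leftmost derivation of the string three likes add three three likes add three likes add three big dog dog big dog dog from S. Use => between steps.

S => K V S => V three V S => three likes add three V S => three likes add three three likes add S => three likes add three three likes add K V S => three likes add three three likes add V three V S => three likes add three three likes add three likes add three V S => three likes add three three likes add three likes add three big dog dog S => three likes add three three likes add three likes add three big dog dog V => three likes add three three likes add three likes add three big dog dog big dog dog

S => K V S   [S ::= K V S]
K V S => V three V S   [K ::= V three]
V three V S => three likes add three V S   [V ::= three likes add]
three likes add three V S => three likes add three three likes add S   [V ::= three likes add]
three likes add three three likes add S => three likes add three three likes add K V S   [S ::= K V S]
three likes add three three likes add K V S => three likes add three three likes add V three V S   [K ::= V three]
three likes add three three likes add V three V S => three likes add three three likes add three likes add three V S   [V ::= three likes add]
three likes add three three likes add three likes add three V S => three likes add three three likes add three likes add three big dog dog S   [V ::= big dog dog]
three likes add three three likes add three likes add three big dog dog S => three likes add three three likes add three likes add three big dog dog V   [S ::= V]
three likes add three three likes add three likes add three big dog dog V => three likes add three three likes add three likes add three big dog dog big dog dog   [V ::= big dog dog]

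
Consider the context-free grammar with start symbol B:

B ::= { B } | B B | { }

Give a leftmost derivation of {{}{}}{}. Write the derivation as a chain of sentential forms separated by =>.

B=>BB=>{B}B=>{BB}B=>{{}B}B=>{{}{}}B=>{{}{}}{}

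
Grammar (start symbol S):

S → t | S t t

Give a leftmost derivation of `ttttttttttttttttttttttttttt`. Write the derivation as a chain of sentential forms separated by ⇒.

S ⇒ Stt   [S → S t t]
Stt ⇒ Stttt   [S → S t t]
Stttt ⇒ Stttttt   [S → S t t]
Stttttt ⇒ Stttttttt   [S → S t t]
Stttttttt ⇒ Stttttttttt   [S → S t t]
Stttttttttt ⇒ Stttttttttttt   [S → S t t]
Stttttttttttt ⇒ Stttttttttttttt   [S → S t t]
Stttttttttttttt ⇒ Stttttttttttttttt   [S → S t t]
Stttttttttttttttt ⇒ Stttttttttttttttttt   [S → S t t]
Stttttttttttttttttt ⇒ Stttttttttttttttttttt   [S → S t t]
Stttttttttttttttttttt ⇒ Stttttttttttttttttttttt   [S → S t t]
Stttttttttttttttttttttt ⇒ Stttttttttttttttttttttttt   [S → S t t]
Stttttttttttttttttttttttt ⇒ Stttttttttttttttttttttttttt   [S → S t t]
Stttttttttttttttttttttttttt ⇒ ttttttttttttttttttttttttttt   [S → t]

S ⇒ Stt ⇒ Stttt ⇒ Stttttt ⇒ Stttttttt ⇒ Stttttttttt ⇒ Stttttttttttt ⇒ Stttttttttttttt ⇒ Stttttttttttttttt ⇒ Stttttttttttttttttt ⇒ Stttttttttttttttttttt ⇒ Stttttttttttttttttttttt ⇒ Stttttttttttttttttttttttt ⇒ Stttttttttttttttttttttttttt ⇒ ttttttttttttttttttttttttttt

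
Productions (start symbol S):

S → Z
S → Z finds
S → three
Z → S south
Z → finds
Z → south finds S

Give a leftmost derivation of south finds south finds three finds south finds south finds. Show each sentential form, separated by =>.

S => Z => south finds S => south finds Z finds => south finds S south finds => south finds Z finds south finds => south finds S south finds south finds => south finds Z finds south finds south finds => south finds south finds S finds south finds south finds => south finds south finds three finds south finds south finds

S => Z   [S → Z]
Z => south finds S   [Z → south finds S]
south finds S => south finds Z finds   [S → Z finds]
south finds Z finds => south finds S south finds   [Z → S south]
south finds S south finds => south finds Z finds south finds   [S → Z finds]
south finds Z finds south finds => south finds S south finds south finds   [Z → S south]
south finds S south finds south finds => south finds Z finds south finds south finds   [S → Z finds]
south finds Z finds south finds south finds => south finds south finds S finds south finds south finds   [Z → south finds S]
south finds south finds S finds south finds south finds => south finds south finds three finds south finds south finds   [S → three]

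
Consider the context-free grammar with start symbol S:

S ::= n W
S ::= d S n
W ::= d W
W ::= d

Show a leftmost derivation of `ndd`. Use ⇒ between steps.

S ⇒ nW ⇒ ndW ⇒ ndd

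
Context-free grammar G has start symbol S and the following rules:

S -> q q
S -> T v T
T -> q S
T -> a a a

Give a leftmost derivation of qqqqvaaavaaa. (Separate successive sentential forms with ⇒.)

S ⇒ TvT   [S -> T v T]
TvT ⇒ qSvT   [T -> q S]
qSvT ⇒ qTvTvT   [S -> T v T]
qTvTvT ⇒ qqSvTvT   [T -> q S]
qqSvTvT ⇒ qqqqvTvT   [S -> q q]
qqqqvTvT ⇒ qqqqvaaavT   [T -> a a a]
qqqqvaaavT ⇒ qqqqvaaavaaa   [T -> a a a]

S⇒TvT⇒qSvT⇒qTvTvT⇒qqSvTvT⇒qqqqvTvT⇒qqqqvaaavT⇒qqqqvaaavaaa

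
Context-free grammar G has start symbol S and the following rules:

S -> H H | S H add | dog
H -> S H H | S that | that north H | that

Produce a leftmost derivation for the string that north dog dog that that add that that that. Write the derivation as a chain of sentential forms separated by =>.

S => H H   [S -> H H]
H H => that north H H   [H -> that north H]
that north H H => that north S H H H   [H -> S H H]
that north S H H H => that north S H add H H H   [S -> S H add]
that north S H add H H H => that north dog H add H H H   [S -> dog]
that north dog H add H H H => that north dog S H H add H H H   [H -> S H H]
that north dog S H H add H H H => that north dog dog H H add H H H   [S -> dog]
that north dog dog H H add H H H => that north dog dog that H add H H H   [H -> that]
that north dog dog that H add H H H => that north dog dog that that add H H H   [H -> that]
that north dog dog that that add H H H => that north dog dog that that add that H H   [H -> that]
that north dog dog that that add that H H => that north dog dog that that add that that H   [H -> that]
that north dog dog that that add that that H => that north dog dog that that add that that that   [H -> that]

S => H H => that north H H => that north S H H H => that north S H add H H H => that north dog H add H H H => that north dog S H H add H H H => that north dog dog H H add H H H => that north dog dog that H add H H H => that north dog dog that that add H H H => that north dog dog that that add that H H => that north dog dog that that add that that H => that north dog dog that that add that that that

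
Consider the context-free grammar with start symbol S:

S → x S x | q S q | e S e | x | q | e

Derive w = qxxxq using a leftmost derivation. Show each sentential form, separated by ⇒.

S ⇒ qSq   [S → q S q]
qSq ⇒ qxSxq   [S → x S x]
qxSxq ⇒ qxxxq   [S → x]

S ⇒ qSq ⇒ qxSxq ⇒ qxxxq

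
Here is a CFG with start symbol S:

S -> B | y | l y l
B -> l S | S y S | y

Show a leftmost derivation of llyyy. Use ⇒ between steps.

S ⇒ B   [S -> B]
B ⇒ SyS   [B -> S y S]
SyS ⇒ ByS   [S -> B]
ByS ⇒ lSyS   [B -> l S]
lSyS ⇒ lByS   [S -> B]
lByS ⇒ llSyS   [B -> l S]
llSyS ⇒ llyyS   [S -> y]
llyyS ⇒ llyyy   [S -> y]

S ⇒ B ⇒ SyS ⇒ ByS ⇒ lSyS ⇒ lByS ⇒ llSyS ⇒ llyyS ⇒ llyyy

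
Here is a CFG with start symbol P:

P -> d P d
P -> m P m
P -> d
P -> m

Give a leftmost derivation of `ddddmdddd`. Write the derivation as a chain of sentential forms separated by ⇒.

P⇒dPd⇒ddPdd⇒dddPddd⇒ddddPdddd⇒ddddmdddd

P ⇒ dPd   [P -> d P d]
dPd ⇒ ddPdd   [P -> d P d]
ddPdd ⇒ dddPddd   [P -> d P d]
dddPddd ⇒ ddddPdddd   [P -> d P d]
ddddPdddd ⇒ ddddmdddd   [P -> m]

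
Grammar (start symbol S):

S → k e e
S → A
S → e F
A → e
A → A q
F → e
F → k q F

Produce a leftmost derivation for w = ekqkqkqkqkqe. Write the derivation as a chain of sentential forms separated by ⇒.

S ⇒ eF ⇒ ekqF ⇒ ekqkqF ⇒ ekqkqkqF ⇒ ekqkqkqkqF ⇒ ekqkqkqkqkqF ⇒ ekqkqkqkqkqe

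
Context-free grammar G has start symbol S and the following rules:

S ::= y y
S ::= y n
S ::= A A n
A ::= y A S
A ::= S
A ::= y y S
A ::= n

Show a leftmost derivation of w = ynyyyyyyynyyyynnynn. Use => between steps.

S => AAn   [S ::= A A n]
AAn => yASAn   [A ::= y A S]
yASAn => ynSAn   [A ::= n]
ynSAn => ynyyAn   [S ::= y y]
ynyyAn => ynyyyASn   [A ::= y A S]
ynyyyASn => ynyyyyySSn   [A ::= y y S]
ynyyyyySSn => ynyyyyyAAnSn   [S ::= A A n]
ynyyyyyAAnSn => ynyyyyyyASAnSn   [A ::= y A S]
ynyyyyyyASAnSn => ynyyyyyyyASSAnSn   [A ::= y A S]
ynyyyyyyyASSAnSn => ynyyyyyyynSSAnSn   [A ::= n]
ynyyyyyyynSSAnSn => ynyyyyyyynyySAnSn   [S ::= y y]
ynyyyyyyynyySAnSn => ynyyyyyyynyyyyAnSn   [S ::= y y]
ynyyyyyyynyyyyAnSn => ynyyyyyyynyyyynnSn   [A ::= n]
ynyyyyyyynyyyynnSn => ynyyyyyyynyyyynnynn   [S ::= y n]

S => AAn => yASAn => ynSAn => ynyyAn => ynyyyASn => ynyyyyySSn => ynyyyyyAAnSn => ynyyyyyyASAnSn => ynyyyyyyyASSAnSn => ynyyyyyyynSSAnSn => ynyyyyyyynyySAnSn => ynyyyyyyynyyyyAnSn => ynyyyyyyynyyyynnSn => ynyyyyyyynyyyynnynn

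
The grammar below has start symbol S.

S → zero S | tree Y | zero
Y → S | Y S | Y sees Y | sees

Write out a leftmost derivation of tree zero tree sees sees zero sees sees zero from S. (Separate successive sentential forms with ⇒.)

S ⇒ tree Y ⇒ tree Y S ⇒ tree Y sees Y S ⇒ tree S sees Y S ⇒ tree zero S sees Y S ⇒ tree zero tree Y sees Y S ⇒ tree zero tree sees sees Y S ⇒ tree zero tree sees sees Y sees Y S ⇒ tree zero tree sees sees S sees Y S ⇒ tree zero tree sees sees zero sees Y S ⇒ tree zero tree sees sees zero sees sees S ⇒ tree zero tree sees sees zero sees sees zero

S ⇒ tree Y   [S → tree Y]
tree Y ⇒ tree Y S   [Y → Y S]
tree Y S ⇒ tree Y sees Y S   [Y → Y sees Y]
tree Y sees Y S ⇒ tree S sees Y S   [Y → S]
tree S sees Y S ⇒ tree zero S sees Y S   [S → zero S]
tree zero S sees Y S ⇒ tree zero tree Y sees Y S   [S → tree Y]
tree zero tree Y sees Y S ⇒ tree zero tree sees sees Y S   [Y → sees]
tree zero tree sees sees Y S ⇒ tree zero tree sees sees Y sees Y S   [Y → Y sees Y]
tree zero tree sees sees Y sees Y S ⇒ tree zero tree sees sees S sees Y S   [Y → S]
tree zero tree sees sees S sees Y S ⇒ tree zero tree sees sees zero sees Y S   [S → zero]
tree zero tree sees sees zero sees Y S ⇒ tree zero tree sees sees zero sees sees S   [Y → sees]
tree zero tree sees sees zero sees sees S ⇒ tree zero tree sees sees zero sees sees zero   [S → zero]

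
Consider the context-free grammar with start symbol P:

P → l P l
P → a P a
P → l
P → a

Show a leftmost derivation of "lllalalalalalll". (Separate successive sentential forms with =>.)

P => lPl   [P → l P l]
lPl => llPll   [P → l P l]
llPll => lllPlll   [P → l P l]
lllPlll => lllaPalll   [P → a P a]
lllaPalll => lllalPlalll   [P → l P l]
lllalPlalll => lllalaPalalll   [P → a P a]
lllalaPalalll => lllalalPlalalll   [P → l P l]
lllalalPlalalll => lllalalalalalll   [P → a]

P => lPl => llPll => lllPlll => lllaPalll => lllalPlalll => lllalaPalalll => lllalalPlalalll => lllalalalalalll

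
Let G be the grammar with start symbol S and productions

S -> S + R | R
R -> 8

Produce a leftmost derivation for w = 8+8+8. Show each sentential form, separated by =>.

S => S+R => S+R+R => R+R+R => 8+R+R => 8+8+R => 8+8+8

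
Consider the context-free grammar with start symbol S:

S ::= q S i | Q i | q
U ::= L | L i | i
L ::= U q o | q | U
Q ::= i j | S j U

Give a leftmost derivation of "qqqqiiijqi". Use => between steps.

S => Qi => SjUi => qSijUi => qqSiijUi => qqqSiiijUi => qqqqiiijUi => qqqqiiijLi => qqqqiiijqi

S => Qi   [S ::= Q i]
Qi => SjUi   [Q ::= S j U]
SjUi => qSijUi   [S ::= q S i]
qSijUi => qqSiijUi   [S ::= q S i]
qqSiijUi => qqqSiiijUi   [S ::= q S i]
qqqSiiijUi => qqqqiiijUi   [S ::= q]
qqqqiiijUi => qqqqiiijLi   [U ::= L]
qqqqiiijLi => qqqqiiijqi   [L ::= q]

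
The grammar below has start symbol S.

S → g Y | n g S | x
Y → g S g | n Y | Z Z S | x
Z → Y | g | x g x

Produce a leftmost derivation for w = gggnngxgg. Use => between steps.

S => gY => ggSg => gggYg => gggnYg => gggnnYg => gggnngSgg => gggnngxgg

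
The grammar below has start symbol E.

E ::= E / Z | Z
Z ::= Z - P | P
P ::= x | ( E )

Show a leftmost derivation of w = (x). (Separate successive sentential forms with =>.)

E => Z => P => (E) => (Z) => (P) => (x)

E => Z   [E ::= Z]
Z => P   [Z ::= P]
P => (E)   [P ::= ( E )]
(E) => (Z)   [E ::= Z]
(Z) => (P)   [Z ::= P]
(P) => (x)   [P ::= x]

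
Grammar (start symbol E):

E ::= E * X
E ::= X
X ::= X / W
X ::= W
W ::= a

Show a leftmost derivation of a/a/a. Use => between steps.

E => X   [E ::= X]
X => X/W   [X ::= X / W]
X/W => X/W/W   [X ::= X / W]
X/W/W => W/W/W   [X ::= W]
W/W/W => a/W/W   [W ::= a]
a/W/W => a/a/W   [W ::= a]
a/a/W => a/a/a   [W ::= a]

E => X => X/W => X/W/W => W/W/W => a/W/W => a/a/W => a/a/a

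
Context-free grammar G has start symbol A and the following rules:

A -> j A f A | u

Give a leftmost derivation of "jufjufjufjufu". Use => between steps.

A => jAfA   [A -> j A f A]
jAfA => jufA   [A -> u]
jufA => jufjAfA   [A -> j A f A]
jufjAfA => jufjufA   [A -> u]
jufjufA => jufjufjAfA   [A -> j A f A]
jufjufjAfA => jufjufjufA   [A -> u]
jufjufjufA => jufjufjufjAfA   [A -> j A f A]
jufjufjufjAfA => jufjufjufjufA   [A -> u]
jufjufjufjufA => jufjufjufjufu   [A -> u]

A => jAfA => jufA => jufjAfA => jufjufA => jufjufjAfA => jufjufjufA => jufjufjufjAfA => jufjufjufjufA => jufjufjufjufu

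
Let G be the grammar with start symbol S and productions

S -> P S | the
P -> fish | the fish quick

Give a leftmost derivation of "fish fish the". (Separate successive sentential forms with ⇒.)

S ⇒ P S ⇒ fish S ⇒ fish P S ⇒ fish fish S ⇒ fish fish the

S ⇒ P S   [S -> P S]
P S ⇒ fish S   [P -> fish]
fish S ⇒ fish P S   [S -> P S]
fish P S ⇒ fish fish S   [P -> fish]
fish fish S ⇒ fish fish the   [S -> the]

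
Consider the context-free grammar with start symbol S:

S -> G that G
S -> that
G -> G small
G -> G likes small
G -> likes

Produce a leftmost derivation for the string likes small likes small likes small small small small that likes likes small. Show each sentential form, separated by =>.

S => G that G => G small that G => G small small that G => G small small small that G => G likes small small small small that G => G likes small likes small small small small that G => G small likes small likes small small small small that G => likes small likes small likes small small small small that G => likes small likes small likes small small small small that G likes small => likes small likes small likes small small small small that likes likes small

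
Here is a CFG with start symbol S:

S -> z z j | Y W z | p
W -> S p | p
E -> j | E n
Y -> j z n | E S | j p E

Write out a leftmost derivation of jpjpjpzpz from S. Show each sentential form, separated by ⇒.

S⇒YWz⇒ESWz⇒jSWz⇒jpWz⇒jpSpz⇒jpYWzpz⇒jpjpEWzpz⇒jpjpjWzpz⇒jpjpjpzpz

S ⇒ YWz   [S -> Y W z]
YWz ⇒ ESWz   [Y -> E S]
ESWz ⇒ jSWz   [E -> j]
jSWz ⇒ jpWz   [S -> p]
jpWz ⇒ jpSpz   [W -> S p]
jpSpz ⇒ jpYWzpz   [S -> Y W z]
jpYWzpz ⇒ jpjpEWzpz   [Y -> j p E]
jpjpEWzpz ⇒ jpjpjWzpz   [E -> j]
jpjpjWzpz ⇒ jpjpjpzpz   [W -> p]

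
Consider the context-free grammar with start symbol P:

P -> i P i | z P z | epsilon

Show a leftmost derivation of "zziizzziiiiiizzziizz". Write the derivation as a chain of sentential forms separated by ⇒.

P ⇒ zPz ⇒ zzPzz ⇒ zziPizz ⇒ zziiPiizz ⇒ zziizPziizz ⇒ zziizzPzziizz ⇒ zziizzzPzzziizz ⇒ zziizzziPizzziizz ⇒ zziizzziiPiizzziizz ⇒ zziizzziiiPiiizzziizz ⇒ zziizzziiiiiizzziizz

P ⇒ zPz   [P -> z P z]
zPz ⇒ zzPzz   [P -> z P z]
zzPzz ⇒ zziPizz   [P -> i P i]
zziPizz ⇒ zziiPiizz   [P -> i P i]
zziiPiizz ⇒ zziizPziizz   [P -> z P z]
zziizPziizz ⇒ zziizzPzziizz   [P -> z P z]
zziizzPzziizz ⇒ zziizzzPzzziizz   [P -> z P z]
zziizzzPzzziizz ⇒ zziizzziPizzziizz   [P -> i P i]
zziizzziPizzziizz ⇒ zziizzziiPiizzziizz   [P -> i P i]
zziizzziiPiizzziizz ⇒ zziizzziiiPiiizzziizz   [P -> i P i]
zziizzziiiPiiizzziizz ⇒ zziizzziiiiiizzziizz   [P -> epsilon]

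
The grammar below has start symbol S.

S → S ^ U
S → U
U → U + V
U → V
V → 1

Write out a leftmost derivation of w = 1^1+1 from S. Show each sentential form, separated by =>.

S=>S^U=>U^U=>V^U=>1^U=>1^U+V=>1^V+V=>1^1+V=>1^1+1

S => S^U   [S → S ^ U]
S^U => U^U   [S → U]
U^U => V^U   [U → V]
V^U => 1^U   [V → 1]
1^U => 1^U+V   [U → U + V]
1^U+V => 1^V+V   [U → V]
1^V+V => 1^1+V   [V → 1]
1^1+V => 1^1+1   [V → 1]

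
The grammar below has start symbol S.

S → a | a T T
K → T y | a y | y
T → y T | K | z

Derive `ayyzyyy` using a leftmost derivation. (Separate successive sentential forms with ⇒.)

S ⇒ aTT ⇒ ayTT ⇒ ayyTT ⇒ ayyzT ⇒ ayyzyT ⇒ ayyzyyT ⇒ ayyzyyK ⇒ ayyzyyy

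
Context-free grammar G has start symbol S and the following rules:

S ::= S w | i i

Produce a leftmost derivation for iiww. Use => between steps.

S => Sw => Sww => iiww

S => Sw   [S ::= S w]
Sw => Sww   [S ::= S w]
Sww => iiww   [S ::= i i]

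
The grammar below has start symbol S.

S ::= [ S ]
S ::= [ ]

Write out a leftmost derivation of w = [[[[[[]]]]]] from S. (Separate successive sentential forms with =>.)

S => [S] => [[S]] => [[[S]]] => [[[[S]]]] => [[[[[S]]]]] => [[[[[[]]]]]]

S => [S]   [S ::= [ S ]]
[S] => [[S]]   [S ::= [ S ]]
[[S]] => [[[S]]]   [S ::= [ S ]]
[[[S]]] => [[[[S]]]]   [S ::= [ S ]]
[[[[S]]]] => [[[[[S]]]]]   [S ::= [ S ]]
[[[[[S]]]]] => [[[[[[]]]]]]   [S ::= [ ]]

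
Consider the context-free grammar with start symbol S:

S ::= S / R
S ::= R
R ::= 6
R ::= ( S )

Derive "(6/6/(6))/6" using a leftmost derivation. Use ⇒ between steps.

S ⇒ S/R   [S ::= S / R]
S/R ⇒ R/R   [S ::= R]
R/R ⇒ (S)/R   [R ::= ( S )]
(S)/R ⇒ (S/R)/R   [S ::= S / R]
(S/R)/R ⇒ (S/R/R)/R   [S ::= S / R]
(S/R/R)/R ⇒ (R/R/R)/R   [S ::= R]
(R/R/R)/R ⇒ (6/R/R)/R   [R ::= 6]
(6/R/R)/R ⇒ (6/6/R)/R   [R ::= 6]
(6/6/R)/R ⇒ (6/6/(S))/R   [R ::= ( S )]
(6/6/(S))/R ⇒ (6/6/(R))/R   [S ::= R]
(6/6/(R))/R ⇒ (6/6/(6))/R   [R ::= 6]
(6/6/(6))/R ⇒ (6/6/(6))/6   [R ::= 6]

S⇒S/R⇒R/R⇒(S)/R⇒(S/R)/R⇒(S/R/R)/R⇒(R/R/R)/R⇒(6/R/R)/R⇒(6/6/R)/R⇒(6/6/(S))/R⇒(6/6/(R))/R⇒(6/6/(6))/R⇒(6/6/(6))/6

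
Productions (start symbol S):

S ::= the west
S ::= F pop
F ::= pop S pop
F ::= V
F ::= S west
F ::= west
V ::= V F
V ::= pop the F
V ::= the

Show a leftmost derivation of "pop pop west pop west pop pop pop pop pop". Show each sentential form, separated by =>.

S => F pop => pop S pop pop => pop F pop pop pop => pop pop S pop pop pop pop => pop pop F pop pop pop pop pop => pop pop S west pop pop pop pop pop => pop pop F pop west pop pop pop pop pop => pop pop west pop west pop pop pop pop pop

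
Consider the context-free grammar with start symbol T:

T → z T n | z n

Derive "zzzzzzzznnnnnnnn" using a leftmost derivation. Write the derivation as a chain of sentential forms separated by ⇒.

T ⇒ zTn ⇒ zzTnn ⇒ zzzTnnn ⇒ zzzzTnnnn ⇒ zzzzzTnnnnn ⇒ zzzzzzTnnnnnn ⇒ zzzzzzzTnnnnnnn ⇒ zzzzzzzznnnnnnnn

T ⇒ zTn   [T → z T n]
zTn ⇒ zzTnn   [T → z T n]
zzTnn ⇒ zzzTnnn   [T → z T n]
zzzTnnn ⇒ zzzzTnnnn   [T → z T n]
zzzzTnnnn ⇒ zzzzzTnnnnn   [T → z T n]
zzzzzTnnnnn ⇒ zzzzzzTnnnnnn   [T → z T n]
zzzzzzTnnnnnn ⇒ zzzzzzzTnnnnnnn   [T → z T n]
zzzzzzzTnnnnnnn ⇒ zzzzzzzznnnnnnnn   [T → z n]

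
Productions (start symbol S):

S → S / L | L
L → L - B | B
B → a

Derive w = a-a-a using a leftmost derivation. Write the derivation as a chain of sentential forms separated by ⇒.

S ⇒ L   [S → L]
L ⇒ L-B   [L → L - B]
L-B ⇒ L-B-B   [L → L - B]
L-B-B ⇒ B-B-B   [L → B]
B-B-B ⇒ a-B-B   [B → a]
a-B-B ⇒ a-a-B   [B → a]
a-a-B ⇒ a-a-a   [B → a]

S⇒L⇒L-B⇒L-B-B⇒B-B-B⇒a-B-B⇒a-a-B⇒a-a-a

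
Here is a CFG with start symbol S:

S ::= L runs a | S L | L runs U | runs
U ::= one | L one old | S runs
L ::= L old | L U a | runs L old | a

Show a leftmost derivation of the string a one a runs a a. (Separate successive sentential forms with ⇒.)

S ⇒ S L ⇒ L runs a L ⇒ L U a runs a L ⇒ a U a runs a L ⇒ a one a runs a L ⇒ a one a runs a a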